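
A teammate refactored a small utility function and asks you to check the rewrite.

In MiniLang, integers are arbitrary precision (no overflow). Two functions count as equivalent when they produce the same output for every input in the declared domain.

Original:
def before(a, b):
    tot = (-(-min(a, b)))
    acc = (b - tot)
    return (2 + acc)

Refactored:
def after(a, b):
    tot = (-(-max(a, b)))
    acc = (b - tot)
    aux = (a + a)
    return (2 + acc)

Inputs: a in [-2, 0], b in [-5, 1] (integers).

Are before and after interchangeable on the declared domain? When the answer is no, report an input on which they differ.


The rewrite breaks on a=-2, b=-5, where the results are 2 and -1.
before: tot := -5 | acc := 0 | result 2
after: tot := -2 | acc := -3 | aux := -4 | result -1
verdict: not equivalent; witness: a=-2, b=-5


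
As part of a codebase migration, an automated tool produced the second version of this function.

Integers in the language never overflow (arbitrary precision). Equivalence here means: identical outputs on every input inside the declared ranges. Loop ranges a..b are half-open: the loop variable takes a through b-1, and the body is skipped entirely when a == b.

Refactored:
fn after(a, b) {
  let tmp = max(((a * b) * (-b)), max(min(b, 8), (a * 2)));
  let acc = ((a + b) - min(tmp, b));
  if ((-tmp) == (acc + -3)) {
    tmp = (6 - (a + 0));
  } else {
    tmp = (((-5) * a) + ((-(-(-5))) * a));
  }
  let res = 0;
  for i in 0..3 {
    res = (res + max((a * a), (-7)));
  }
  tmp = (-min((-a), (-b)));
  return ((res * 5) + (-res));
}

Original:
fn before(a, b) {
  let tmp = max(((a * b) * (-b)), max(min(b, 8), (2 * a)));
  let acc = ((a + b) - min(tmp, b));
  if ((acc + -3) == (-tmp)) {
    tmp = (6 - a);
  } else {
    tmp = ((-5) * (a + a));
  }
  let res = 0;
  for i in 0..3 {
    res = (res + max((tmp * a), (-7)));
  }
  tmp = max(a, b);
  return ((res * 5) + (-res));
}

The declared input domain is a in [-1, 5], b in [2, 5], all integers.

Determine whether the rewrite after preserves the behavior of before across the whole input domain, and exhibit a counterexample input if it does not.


On input a=-1, b=2, before returns -84 while after returns 12.
verdict: not equivalent; witness: a=-1, b=2


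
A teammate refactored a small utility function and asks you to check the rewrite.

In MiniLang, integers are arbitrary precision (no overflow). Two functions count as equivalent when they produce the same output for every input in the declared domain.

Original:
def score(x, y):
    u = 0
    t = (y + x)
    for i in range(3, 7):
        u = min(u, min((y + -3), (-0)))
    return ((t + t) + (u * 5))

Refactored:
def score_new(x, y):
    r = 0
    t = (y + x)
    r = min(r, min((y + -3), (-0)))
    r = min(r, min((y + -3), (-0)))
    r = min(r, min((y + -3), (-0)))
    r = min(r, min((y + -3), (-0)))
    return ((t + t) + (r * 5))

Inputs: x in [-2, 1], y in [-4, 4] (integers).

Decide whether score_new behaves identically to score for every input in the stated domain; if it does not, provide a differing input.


Reading the diff, among the changes: min/max/abs usage differs, local variable names differ, arithmetic usage differs, constant usage differs, loop structure differs, statement counts differ.
Spot check at x=-2, y=0 — score: u=0, then t=-2, then (i=3), then u=-3, then (i=4), then u=-3, then (i=5), then u=-3, then (i=6), then u=-3, then returns -19. score_new: r=0, then t=-2, then r=-3, then r=-3, then r=-3, then r=-3, then returns -19. Both give -19.
Every one of the 36 inputs gives matching results.
verdict: equivalent


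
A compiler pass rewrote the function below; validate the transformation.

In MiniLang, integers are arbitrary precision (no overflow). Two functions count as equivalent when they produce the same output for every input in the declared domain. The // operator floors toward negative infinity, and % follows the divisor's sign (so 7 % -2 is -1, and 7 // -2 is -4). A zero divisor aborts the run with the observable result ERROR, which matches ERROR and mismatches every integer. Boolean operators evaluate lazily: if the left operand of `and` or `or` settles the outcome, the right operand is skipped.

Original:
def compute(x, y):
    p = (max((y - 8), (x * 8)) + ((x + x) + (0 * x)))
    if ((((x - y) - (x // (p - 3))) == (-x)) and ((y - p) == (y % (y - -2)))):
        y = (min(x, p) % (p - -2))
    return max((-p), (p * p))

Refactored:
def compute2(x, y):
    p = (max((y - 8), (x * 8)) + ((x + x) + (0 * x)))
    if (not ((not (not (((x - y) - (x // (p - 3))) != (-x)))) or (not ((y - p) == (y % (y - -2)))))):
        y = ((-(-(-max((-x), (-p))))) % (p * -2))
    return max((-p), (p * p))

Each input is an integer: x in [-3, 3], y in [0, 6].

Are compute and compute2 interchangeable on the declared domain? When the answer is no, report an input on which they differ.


Evaluate both at x=0, y=0.
compute: p=0, then ((((x - y) - (x // (p - 3))) == (-x)) and ((y - p) == (y % (y - -2)))) is true, then y=0, then returns 0
compute2: p=0, then (not ((not (not (((x - y) - (x // (p - 3))) != (-x)))) or (not ((y - p) == (y % (y - -2)))))) is true, then a zero divisor aborts: ERROR
0 and ERROR differ, so these are not the same function on this domain.
verdict: not equivalent; witness: x=0, y=0


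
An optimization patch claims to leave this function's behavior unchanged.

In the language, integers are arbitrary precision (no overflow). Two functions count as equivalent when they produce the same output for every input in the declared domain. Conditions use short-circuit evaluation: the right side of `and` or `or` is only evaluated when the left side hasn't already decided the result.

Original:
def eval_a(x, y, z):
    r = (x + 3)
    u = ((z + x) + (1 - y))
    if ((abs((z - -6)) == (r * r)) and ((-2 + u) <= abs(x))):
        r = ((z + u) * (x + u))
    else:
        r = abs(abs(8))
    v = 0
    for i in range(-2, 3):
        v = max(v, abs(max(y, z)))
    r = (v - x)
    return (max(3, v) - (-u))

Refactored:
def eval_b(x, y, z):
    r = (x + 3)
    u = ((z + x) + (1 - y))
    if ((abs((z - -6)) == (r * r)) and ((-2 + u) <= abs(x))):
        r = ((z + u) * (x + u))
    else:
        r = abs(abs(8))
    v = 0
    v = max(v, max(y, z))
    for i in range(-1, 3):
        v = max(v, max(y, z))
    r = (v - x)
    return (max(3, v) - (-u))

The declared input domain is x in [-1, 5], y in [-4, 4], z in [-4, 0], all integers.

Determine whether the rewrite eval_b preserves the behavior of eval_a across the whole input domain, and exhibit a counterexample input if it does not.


Not equivalent: x=-1, y=-4, z=-4 separates them (4 vs 3).
eval_a: r=2, then u=0, then ((abs((z - -6)) == (r * r)) and ((-2 + u) <= abs(x))) is false, then r=8, then v=0, then (i=-2), then v=4, then (i=-1), then v=4, then (i=0), then v=4, then (i=1), then v=4, then (i=2), then v=4, then r=5, then returns 4
eval_b: r=2, then u=0, then ((abs((z - -6)) == (r * r)) and ((-2 + u) <= abs(x))) is false, then r=8, then v=0, then v=0, then (i=-1), then v=0, then (i=0), then v=0, then (i=1), then v=0, then (i=2), then v=0, then r=1, then returns 3
verdict: not equivalent; witness: x=-1, y=-4, z=-4


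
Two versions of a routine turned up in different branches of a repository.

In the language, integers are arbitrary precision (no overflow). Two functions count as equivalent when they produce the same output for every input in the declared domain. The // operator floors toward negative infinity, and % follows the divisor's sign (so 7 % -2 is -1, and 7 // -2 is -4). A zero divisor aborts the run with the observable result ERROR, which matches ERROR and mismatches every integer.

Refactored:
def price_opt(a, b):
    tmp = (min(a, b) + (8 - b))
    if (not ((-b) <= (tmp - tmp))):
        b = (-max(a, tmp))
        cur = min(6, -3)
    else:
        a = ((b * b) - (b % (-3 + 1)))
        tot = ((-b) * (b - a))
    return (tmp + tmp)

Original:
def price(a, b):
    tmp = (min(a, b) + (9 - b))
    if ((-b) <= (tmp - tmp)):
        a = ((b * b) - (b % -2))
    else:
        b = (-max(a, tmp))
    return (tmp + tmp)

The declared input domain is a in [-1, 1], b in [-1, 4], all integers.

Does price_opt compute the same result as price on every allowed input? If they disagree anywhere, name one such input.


There is a counterexample at a=-1, b=-1: 18 on one side, 16 on the other.
price: tmp = 9; ((-b) <= (tmp - tmp)) -> false; b = -9; return 18
price_opt: tmp = 8; (not ((-b) <= (tmp - tmp))) -> true; b = -8; cur = -3; return 16
verdict: not equivalent; witness: a=-1, b=-1


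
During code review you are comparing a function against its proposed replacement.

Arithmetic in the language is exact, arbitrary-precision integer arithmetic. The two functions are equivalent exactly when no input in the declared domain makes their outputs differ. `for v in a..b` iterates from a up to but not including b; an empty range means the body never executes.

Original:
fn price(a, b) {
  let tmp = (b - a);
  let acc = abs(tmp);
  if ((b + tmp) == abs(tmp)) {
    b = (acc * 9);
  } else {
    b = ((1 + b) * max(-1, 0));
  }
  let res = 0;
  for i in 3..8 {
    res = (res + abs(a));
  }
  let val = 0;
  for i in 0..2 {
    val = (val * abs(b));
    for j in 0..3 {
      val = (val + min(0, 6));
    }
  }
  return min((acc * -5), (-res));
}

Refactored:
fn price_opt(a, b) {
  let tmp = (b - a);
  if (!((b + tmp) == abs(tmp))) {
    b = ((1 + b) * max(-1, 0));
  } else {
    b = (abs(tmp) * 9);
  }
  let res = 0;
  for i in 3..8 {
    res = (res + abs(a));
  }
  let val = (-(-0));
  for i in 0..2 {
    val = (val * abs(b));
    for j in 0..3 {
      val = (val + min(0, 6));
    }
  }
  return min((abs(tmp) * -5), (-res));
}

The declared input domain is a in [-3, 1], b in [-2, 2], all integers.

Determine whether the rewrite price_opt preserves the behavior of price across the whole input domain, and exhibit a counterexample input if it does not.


The two versions differ — the changes include statement counts differ, boolean connective usage differs, min/max/abs usage differs, local variable names differ.
Tracing a=-1, b=-1: price: tmp := 0 | acc := 0 | ((b + tmp) == abs(tmp)): false | b := 0 | res := 0 | iter i=3: | res := 1 | iter i=4: | res := 2 | iter i=5: | res := 3 | iter i=6: | res := 4 | iter i=7: | res := 5 | val := 0 | iter i=0: | val := 0 | iter j=0: | val := 0 | iter j=1: | val := 0 | iter j=2: | val := 0 | iter i=1: | val := 0 | iter j=0: | val := 0 | iter j=1: | val := 0 | iter j=2: | val := 0 | result -5 | price_opt: tmp := 0 | (!((b + tmp) == abs(tmp))): true | b := 0 | res := 0 | iter i=3: | res := 1 | iter i=4: | res := 2 | iter i=5: | res := 3 | iter i=6: | res := 4 | iter i=7: | res := 5 | val := 0 | iter i=0: | val := 0 | iter j=0: | val := 0 | iter j=1: | val := 0 | iter j=2: | val := 0 | iter i=1: | val := 0 | iter j=0: | val := 0 | iter j=1: | val := 0 | iter j=2: | val := 0 | result -5 — matching result -5.
An exhaustive pass over the 25 declared inputs shows identical outputs.
verdict: equivalent


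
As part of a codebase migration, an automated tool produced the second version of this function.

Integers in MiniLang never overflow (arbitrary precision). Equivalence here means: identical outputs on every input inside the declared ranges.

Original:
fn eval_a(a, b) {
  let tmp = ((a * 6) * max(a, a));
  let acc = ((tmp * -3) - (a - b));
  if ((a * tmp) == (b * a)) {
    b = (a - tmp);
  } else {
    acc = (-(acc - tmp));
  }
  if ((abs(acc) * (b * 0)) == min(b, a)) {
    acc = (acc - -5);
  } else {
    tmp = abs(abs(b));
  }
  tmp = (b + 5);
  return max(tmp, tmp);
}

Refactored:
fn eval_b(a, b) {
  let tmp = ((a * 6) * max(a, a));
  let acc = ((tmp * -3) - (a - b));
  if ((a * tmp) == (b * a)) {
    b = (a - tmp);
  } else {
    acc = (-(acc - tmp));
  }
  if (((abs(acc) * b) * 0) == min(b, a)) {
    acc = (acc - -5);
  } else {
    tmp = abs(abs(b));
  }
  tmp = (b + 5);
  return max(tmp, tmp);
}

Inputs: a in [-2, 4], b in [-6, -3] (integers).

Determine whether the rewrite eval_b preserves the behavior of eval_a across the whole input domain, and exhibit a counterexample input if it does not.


Differences: same computation, different form — yet all 28 inputs agree.
verdict: equivalent


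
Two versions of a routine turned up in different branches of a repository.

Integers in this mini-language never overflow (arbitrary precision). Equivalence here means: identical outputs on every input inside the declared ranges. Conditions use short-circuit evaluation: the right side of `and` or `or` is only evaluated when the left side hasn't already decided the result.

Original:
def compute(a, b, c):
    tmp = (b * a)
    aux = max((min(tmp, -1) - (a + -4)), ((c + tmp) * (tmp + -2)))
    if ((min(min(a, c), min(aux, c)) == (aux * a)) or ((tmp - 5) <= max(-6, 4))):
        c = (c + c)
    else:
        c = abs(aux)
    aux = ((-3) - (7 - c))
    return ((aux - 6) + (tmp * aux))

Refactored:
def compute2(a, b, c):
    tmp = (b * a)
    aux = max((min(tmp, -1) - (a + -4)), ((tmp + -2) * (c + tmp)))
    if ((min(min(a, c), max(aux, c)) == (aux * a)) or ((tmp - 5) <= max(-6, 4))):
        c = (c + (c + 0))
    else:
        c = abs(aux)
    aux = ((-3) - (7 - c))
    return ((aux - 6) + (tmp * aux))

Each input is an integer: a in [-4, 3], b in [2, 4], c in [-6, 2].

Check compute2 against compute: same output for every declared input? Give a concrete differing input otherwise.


Equivalent. Although `min(aux, c)` became `max(aux, c)`, no input in the stated domain can expose it.
Across all 216 domain points the two functions coincide.
Spot check at a=2, b=2, c=-5 — compute: tmp := 4 | aux := 1 | ((min(min(a, c), min(aux, c)) == (aux * a)) or ((tmp - 5) <= max(-6, 4))): true | c := -10 | aux := -20 | result -106. compute2: tmp := 4 | aux := 1 | ((min(min(a, c), max(aux, c)) == (aux * a)) or ((tmp - 5) <= max(-6, 4))): true | c := -10 | aux := -20 | result -106. Both give -106.
verdict: equivalent


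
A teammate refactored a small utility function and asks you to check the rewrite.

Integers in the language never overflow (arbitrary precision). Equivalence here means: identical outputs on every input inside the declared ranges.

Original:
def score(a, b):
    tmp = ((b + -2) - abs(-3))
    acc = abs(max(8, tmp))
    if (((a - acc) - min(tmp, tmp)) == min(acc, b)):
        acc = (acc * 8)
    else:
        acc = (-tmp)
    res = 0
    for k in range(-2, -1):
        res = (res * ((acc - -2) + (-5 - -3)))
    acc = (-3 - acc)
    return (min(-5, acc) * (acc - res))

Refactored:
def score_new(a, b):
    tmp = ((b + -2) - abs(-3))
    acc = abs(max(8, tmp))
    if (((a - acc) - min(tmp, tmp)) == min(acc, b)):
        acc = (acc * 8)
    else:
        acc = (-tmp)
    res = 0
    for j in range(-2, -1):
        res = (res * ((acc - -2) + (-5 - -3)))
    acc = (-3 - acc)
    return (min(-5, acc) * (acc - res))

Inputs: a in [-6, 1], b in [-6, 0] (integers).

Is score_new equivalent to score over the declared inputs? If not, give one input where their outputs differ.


Side by side, the visible changes include: local variable names differ.
As a probe, take a=-3, b=-6: score runs tmp=-11, then acc=8, then (((a - acc) - min(tmp, tmp)) == min(acc, b)) is false, then acc=11, then res=0, then (k=-2), then res=0, then acc=-14, then returns 196; score_new runs tmp=-11, then acc=8, then (((a - acc) - min(tmp, tmp)) == min(acc, b)) is false, then acc=11, then res=0, then (j=-2), then res=0, then acc=-14, then returns 196; both end at 196.
Checked all 56 inputs in the declared domain: the outputs agree on every one.
verdict: equivalent


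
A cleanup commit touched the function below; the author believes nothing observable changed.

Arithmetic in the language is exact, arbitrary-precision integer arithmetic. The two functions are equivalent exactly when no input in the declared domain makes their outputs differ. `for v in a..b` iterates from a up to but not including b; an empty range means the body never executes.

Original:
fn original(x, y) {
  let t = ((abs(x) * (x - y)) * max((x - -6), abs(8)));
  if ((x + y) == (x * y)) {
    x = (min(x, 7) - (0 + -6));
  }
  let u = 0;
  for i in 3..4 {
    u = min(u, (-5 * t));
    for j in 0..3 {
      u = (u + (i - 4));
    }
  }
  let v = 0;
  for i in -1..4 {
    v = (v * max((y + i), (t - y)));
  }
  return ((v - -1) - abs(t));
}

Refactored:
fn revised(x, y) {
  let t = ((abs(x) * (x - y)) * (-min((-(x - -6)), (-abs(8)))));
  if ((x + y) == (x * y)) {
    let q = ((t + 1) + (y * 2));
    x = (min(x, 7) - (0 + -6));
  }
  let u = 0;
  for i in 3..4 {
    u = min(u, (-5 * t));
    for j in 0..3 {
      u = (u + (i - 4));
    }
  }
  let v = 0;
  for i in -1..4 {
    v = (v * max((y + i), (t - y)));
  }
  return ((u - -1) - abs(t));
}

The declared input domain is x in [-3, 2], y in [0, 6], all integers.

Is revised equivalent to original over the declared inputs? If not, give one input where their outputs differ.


Input x=-3, y=0: -71 from original versus -74 from revised.
verdict: not equivalent; witness: x=-3, y=0


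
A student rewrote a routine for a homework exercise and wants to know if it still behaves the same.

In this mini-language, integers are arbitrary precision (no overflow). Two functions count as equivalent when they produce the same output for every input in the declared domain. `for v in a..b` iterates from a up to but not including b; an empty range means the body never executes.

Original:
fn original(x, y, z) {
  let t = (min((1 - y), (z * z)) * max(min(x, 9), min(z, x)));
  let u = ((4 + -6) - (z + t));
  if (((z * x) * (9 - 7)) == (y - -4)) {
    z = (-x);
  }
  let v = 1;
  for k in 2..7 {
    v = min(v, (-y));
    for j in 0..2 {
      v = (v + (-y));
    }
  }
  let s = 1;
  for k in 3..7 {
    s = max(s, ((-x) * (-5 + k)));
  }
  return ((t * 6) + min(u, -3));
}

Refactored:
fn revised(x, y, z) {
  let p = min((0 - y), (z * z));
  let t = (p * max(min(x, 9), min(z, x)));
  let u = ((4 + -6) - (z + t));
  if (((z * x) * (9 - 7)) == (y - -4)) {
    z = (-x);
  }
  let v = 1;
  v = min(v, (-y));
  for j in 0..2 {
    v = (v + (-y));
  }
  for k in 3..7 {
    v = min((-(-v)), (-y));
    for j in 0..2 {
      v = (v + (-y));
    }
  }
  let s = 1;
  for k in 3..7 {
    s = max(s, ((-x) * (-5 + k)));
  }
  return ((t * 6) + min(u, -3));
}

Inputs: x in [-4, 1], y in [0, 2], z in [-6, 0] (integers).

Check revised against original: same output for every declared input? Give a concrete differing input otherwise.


Try x=-4, y=0, z=-6.
original: t becomes -4; next u becomes 8; next (((z * x) * (9 - 7)) == (y - -4)) evaluates to false; next v becomes 1; next at k=2:; next v becomes 0; next at j=0:; next v becomes 0; next at j=1:; next v becomes 0; next at k=3:; next v becomes 0; next at j=0:; next v becomes 0; next at j=1:; next v becomes 0; next at k=4:; next v becomes 0; next at j=0:; next v becomes 0; next at j=1:; next v becomes 0; next at k=5:; next v becomes 0; next at j=0:; next v becomes 0; next at j=1:; next v becomes 0; next at k=6:; next v becomes 0; next at j=0:; next v becomes 0; next at j=1:; next v becomes 0; next s becomes 1; next at k=3:; next s becomes 1; next at k=4:; next s becomes 1; next at k=5:; next s becomes 1; next at k=6:; next s becomes 4; next final value -27
revised: p becomes 0; next t becomes 0; next u becomes 4; next (((z * x) * (9 - 7)) == (y - -4)) evaluates to false; next v becomes 1; next v becomes 0; next at j=0:; next v becomes 0; next at j=1:; next v becomes 0; next at k=3:; next v becomes 0; next at j=0:; next v becomes 0; next at j=1:; next v becomes 0; next at k=4:; next v becomes 0; next at j=0:; next v becomes 0; next at j=1:; next v becomes 0; next at k=5:; next v becomes 0; next at j=0:; next v becomes 0; next at j=1:; next v becomes 0; next at k=6:; next v becomes 0; next at j=0:; next v becomes 0; next at j=1:; next v becomes 0; next s becomes 1; next at k=3:; next s becomes 1; next at k=4:; next s becomes 1; next at k=5:; next s becomes 1; next at k=6:; next s becomes 4; next final value -3
-27 and -3 differ, so these are not the same function on this domain.
verdict: not equivalent; witness: x=-4, y=0, z=-6


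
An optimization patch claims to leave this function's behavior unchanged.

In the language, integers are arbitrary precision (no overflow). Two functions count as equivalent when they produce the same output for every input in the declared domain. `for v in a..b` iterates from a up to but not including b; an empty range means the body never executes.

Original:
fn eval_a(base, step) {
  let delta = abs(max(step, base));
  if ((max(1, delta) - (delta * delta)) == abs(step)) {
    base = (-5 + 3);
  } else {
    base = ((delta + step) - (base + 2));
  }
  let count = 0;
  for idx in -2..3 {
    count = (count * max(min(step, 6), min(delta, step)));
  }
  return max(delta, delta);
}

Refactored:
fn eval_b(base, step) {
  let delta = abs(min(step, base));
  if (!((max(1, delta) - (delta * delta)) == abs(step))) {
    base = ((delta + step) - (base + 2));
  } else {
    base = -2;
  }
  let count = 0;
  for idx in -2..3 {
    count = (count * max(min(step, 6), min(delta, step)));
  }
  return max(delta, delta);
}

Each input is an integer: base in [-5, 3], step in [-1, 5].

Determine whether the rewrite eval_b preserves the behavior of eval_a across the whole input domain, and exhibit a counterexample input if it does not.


Try base=-5, step=-1.
eval_a: delta = 1; ((max(1, delta) - (delta * delta)) == abs(step)) -> false; base = 3; count = 0; [idx=-2]; count = 0; [idx=-1]; count = 0; [idx=0]; count = 0; [idx=1]; count = 0; [idx=2]; count = 0; return 1
eval_b: delta = 5; (!((max(1, delta) - (delta * delta)) == abs(step))) -> true; base = 7; count = 0; [idx=-2]; count = 0; [idx=-1]; count = 0; [idx=0]; count = 0; [idx=1]; count = 0; [idx=2]; count = 0; return 5
1 against 5: the behavior changed.
verdict: not equivalent; witness: base=-5, step=-1


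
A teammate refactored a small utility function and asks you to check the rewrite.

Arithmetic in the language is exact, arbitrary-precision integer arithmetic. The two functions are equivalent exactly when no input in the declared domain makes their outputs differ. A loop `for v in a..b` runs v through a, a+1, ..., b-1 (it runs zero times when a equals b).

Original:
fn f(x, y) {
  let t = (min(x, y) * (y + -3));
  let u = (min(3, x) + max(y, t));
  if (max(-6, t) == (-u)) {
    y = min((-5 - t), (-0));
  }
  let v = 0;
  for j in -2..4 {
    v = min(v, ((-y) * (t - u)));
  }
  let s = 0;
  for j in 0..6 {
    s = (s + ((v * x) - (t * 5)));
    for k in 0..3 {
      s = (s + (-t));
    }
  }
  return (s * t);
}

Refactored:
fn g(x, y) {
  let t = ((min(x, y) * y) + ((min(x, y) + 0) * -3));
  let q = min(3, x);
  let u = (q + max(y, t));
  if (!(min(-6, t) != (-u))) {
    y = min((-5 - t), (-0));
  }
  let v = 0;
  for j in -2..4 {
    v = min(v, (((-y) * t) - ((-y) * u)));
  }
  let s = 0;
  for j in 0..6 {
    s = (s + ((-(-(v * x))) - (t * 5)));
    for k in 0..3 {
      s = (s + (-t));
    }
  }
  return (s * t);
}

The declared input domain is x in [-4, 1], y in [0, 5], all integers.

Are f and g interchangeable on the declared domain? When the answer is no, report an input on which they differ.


Run the pair on x=-2, y=4.
f: t=-2, then u=2, then (max(-6, t) == (-u)) is true, then y=-3, then v=0, then (j=-2), then v=-12, then (j=-1), then v=-12, then (j=0), then v=-12, then (j=1), then v=-12, then (j=2), then v=-12, then (j=3), then v=-12, then s=0, then (j=0), then s=34, then (k=0), then s=36, then (k=1), then s=38, then (k=2), then s=40, then (j=1), then s=74, then (k=0), then s=76, then (k=1), then s=78, then (k=2), then s=80, then (j=2), then s=114, then (k=0), then s=116, then (k=1), then s=118, then (k=2), then s=120, then (j=3), then s=154, then (k=0), then s=156, then (k=1), then s=158, then (k=2), then s=160, then (j=4), then s=194, then (k=0), then s=196, then (k=1), then s=198, then (k=2), then s=200, then (j=5), then s=234, then (k=0), then s=236, then (k=1), then s=238, then (k=2), then s=240, then returns -480
g: t=-2, then q=-2, then u=2, then (!(min(-6, t) != (-u))) is false, then v=0, then (j=-2), then v=0, then (j=-1), then v=0, then (j=0), then v=0, then (j=1), then v=0, then (j=2), then v=0, then (j=3), then v=0, then s=0, then (j=0), then s=10, then (k=0), then s=12, then (k=1), then s=14, then (k=2), then s=16, then (j=1), then s=26, then (k=0), then s=28, then (k=1), then s=30, then (k=2), then s=32, then (j=2), then s=42, then (k=0), then s=44, then (k=1), then s=46, then (k=2), then s=48, then (j=3), then s=58, then (k=0), then s=60, then (k=1), then s=62, then (k=2), then s=64, then (j=4), then s=74, then (k=0), then s=76, then (k=1), then s=78, then (k=2), then s=80, then (j=5), then s=90, then (k=0), then s=92, then (k=1), then s=94, then (k=2), then s=96, then returns -192
-480 and -192 differ, so these are not the same function on this domain.
verdict: not equivalent; witness: x=-2, y=4


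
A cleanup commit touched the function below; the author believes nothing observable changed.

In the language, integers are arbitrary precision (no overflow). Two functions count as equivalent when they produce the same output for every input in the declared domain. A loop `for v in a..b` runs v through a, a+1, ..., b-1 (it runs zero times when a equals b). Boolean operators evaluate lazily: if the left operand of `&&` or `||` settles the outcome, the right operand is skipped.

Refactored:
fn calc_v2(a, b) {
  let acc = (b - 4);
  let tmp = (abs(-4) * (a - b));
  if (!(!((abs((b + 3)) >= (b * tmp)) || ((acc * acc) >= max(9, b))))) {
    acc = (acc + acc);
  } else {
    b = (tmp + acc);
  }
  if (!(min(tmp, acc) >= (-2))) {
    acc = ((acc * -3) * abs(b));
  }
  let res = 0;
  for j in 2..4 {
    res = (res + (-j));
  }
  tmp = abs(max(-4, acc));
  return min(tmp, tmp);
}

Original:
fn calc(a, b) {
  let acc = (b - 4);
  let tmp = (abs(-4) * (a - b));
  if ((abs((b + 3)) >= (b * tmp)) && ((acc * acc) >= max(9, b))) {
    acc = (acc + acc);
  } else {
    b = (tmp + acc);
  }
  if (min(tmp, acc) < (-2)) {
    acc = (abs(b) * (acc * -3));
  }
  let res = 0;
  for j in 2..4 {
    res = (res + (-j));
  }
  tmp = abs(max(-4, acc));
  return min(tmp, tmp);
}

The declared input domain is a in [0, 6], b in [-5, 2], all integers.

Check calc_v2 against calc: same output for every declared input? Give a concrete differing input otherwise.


Take a=0, b=2.
calc: acc = -2; tmp = -8; ((abs((b + 3)) >= (b * tmp)) && ((acc * acc) >= max(9, b))) -> false; b = -10; (min(tmp, acc) < (-2)) -> true; acc = 60; res = 0; [j=2]; res = -2; [j=3]; res = -5; tmp = 60; return 60
calc_v2: acc = -2; tmp = -8; (!(!((abs((b + 3)) >= (b * tmp)) || ((acc * acc) >= max(9, b))))) -> true; acc = -4; (!(min(tmp, acc) >= (-2))) -> true; acc = 24; res = 0; [j=2]; res = -2; [j=3]; res = -5; tmp = 24; return 24
60 vs 24 — the two versions disagree here.
verdict: not equivalent; witness: a=0, b=2


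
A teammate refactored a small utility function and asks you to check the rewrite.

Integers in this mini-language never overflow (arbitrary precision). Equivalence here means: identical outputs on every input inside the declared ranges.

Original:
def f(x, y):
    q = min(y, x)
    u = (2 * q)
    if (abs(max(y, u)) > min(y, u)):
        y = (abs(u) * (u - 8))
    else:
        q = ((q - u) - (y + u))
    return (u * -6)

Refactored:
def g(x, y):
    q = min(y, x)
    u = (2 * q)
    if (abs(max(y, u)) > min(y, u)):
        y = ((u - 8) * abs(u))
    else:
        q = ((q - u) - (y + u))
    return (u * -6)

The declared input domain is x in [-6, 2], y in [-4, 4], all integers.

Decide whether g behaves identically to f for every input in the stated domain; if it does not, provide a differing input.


Side by side, the visible changes include: same computation, different form.
One worked example (x=1, y=-1) — f: q = -1; u = -2; (abs(max(y, u)) > min(y, u)) -> true; y = -20; return 12; g: q = -1; u = -2; (abs(max(y, u)) > min(y, u)) -> true; y = -20; return 12; agreement on 12.
An exhaustive pass over the 81 declared inputs shows identical outputs.
verdict: equivalent


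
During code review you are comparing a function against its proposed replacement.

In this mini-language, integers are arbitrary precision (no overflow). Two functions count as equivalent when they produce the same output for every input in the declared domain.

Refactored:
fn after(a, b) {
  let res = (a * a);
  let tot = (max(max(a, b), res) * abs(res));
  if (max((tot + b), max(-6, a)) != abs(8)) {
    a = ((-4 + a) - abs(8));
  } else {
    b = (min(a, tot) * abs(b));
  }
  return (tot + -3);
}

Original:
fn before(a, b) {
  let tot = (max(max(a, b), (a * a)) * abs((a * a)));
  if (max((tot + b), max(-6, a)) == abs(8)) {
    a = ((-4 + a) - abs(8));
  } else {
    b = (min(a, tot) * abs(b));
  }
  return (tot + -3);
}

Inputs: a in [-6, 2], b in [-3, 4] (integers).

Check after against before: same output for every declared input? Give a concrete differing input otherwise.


The edit looks behavioral (`(max((tot + b), max(-6, a)) == abs(8))` became `(max((tot + b), max(-6, a)) != abs(8))`), but over these ranges it never changes the outcome.
Spot check at a=-1, b=-3 — before: tot := 1 | (max((tot + b), max(-6, a)) == abs(8)): false | b := -3 | result -2. after: res := 1 | tot := 1 | (max((tot + b), max(-6, a)) != abs(8)): true | a := -13 | result -2. Both give -2.
Across all 72 domain points the two functions coincide.
verdict: equivalent


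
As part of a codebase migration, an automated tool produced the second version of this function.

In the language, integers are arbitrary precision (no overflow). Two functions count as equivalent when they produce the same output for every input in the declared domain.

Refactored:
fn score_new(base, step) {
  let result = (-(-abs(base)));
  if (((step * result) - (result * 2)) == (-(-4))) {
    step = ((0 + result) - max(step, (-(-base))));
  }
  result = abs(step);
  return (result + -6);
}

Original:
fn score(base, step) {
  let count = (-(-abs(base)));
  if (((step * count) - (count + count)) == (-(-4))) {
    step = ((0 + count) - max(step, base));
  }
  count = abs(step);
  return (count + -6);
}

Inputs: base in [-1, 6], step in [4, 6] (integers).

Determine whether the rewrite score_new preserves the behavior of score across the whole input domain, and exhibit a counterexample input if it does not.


Comparing the listings, the differences include: local variable names differ; constant usage differs; arithmetic usage differs.
One worked example (base=2, step=6) — score: count=2, then (((step * count) - (count + count)) == (-(-4))) is false, then count=6, then returns 0; score_new: result=2, then (((step * result) - (result * 2)) == (-(-4))) is false, then result=6, then returns 0; agreement on 0.
Sweeping the whole domain (24 inputs) finds no disagreement.
verdict: equivalent


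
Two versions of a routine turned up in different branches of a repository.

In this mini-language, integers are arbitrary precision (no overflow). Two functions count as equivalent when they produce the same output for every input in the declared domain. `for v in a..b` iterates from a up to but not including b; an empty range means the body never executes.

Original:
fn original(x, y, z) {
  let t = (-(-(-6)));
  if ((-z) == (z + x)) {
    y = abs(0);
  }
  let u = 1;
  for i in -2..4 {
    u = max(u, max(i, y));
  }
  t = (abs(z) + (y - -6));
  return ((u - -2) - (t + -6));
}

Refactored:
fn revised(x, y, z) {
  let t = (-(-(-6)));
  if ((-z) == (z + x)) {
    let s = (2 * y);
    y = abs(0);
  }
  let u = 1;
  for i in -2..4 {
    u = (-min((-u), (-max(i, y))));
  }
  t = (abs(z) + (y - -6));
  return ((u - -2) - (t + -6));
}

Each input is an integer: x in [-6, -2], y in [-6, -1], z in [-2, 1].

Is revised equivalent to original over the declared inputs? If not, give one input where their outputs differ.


Equivalent — the differences include min/max/abs usage differs, and arithmetic usage differs, and constant usage differs, and statement counts differ, and local variable names differ, yet no declared input distinguishes the two.
One worked example (x=-2, y=-4, z=-1) — original: t := -6 | ((-z) == (z + x)): false | u := 1 | iter i=-2: | u := 1 | iter i=-1: | u := 1 | iter i=0: | u := 1 | iter i=1: | u := 1 | iter i=2: | u := 2 | iter i=3: | u := 3 | t := 3 | result 8; revised: t := -6 | ((-z) == (z + x)): false | u := 1 | iter i=-2: | u := 1 | iter i=-1: | u := 1 | iter i=0: | u := 1 | iter i=1: | u := 1 | iter i=2: | u := 2 | iter i=3: | u := 3 | t := 3 | result 8; agreement on 8.
Across all 120 domain points the two functions coincide.
verdict: equivalent


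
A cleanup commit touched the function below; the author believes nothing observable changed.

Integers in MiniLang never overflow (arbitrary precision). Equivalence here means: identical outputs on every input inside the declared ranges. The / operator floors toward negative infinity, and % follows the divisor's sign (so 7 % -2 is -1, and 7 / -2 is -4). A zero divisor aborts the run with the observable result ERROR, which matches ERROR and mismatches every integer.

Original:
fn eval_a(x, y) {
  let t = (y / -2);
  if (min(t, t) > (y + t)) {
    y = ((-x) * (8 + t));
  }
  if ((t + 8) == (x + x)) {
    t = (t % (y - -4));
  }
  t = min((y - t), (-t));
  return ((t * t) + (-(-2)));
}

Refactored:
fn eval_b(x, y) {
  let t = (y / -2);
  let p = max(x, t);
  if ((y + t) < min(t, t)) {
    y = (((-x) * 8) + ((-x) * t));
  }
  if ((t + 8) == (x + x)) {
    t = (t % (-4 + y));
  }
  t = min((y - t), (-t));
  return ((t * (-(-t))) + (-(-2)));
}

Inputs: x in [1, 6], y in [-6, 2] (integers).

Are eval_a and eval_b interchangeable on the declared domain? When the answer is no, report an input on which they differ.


Consider the input x=5, y=-5.
eval_a: t=2, then (min(t, t) > (y + t)) is true, then y=-50, then ((t + 8) == (x + x)) is true, then t=-44, then t=-6, then returns 38
eval_b: t=2, then p=5, then ((y + t) < min(t, t)) is true, then y=-50, then ((t + 8) == (x + x)) is true, then t=-52, then t=2, then returns 6
38 against 6: the behavior changed.
verdict: not equivalent; witness: x=5, y=-5


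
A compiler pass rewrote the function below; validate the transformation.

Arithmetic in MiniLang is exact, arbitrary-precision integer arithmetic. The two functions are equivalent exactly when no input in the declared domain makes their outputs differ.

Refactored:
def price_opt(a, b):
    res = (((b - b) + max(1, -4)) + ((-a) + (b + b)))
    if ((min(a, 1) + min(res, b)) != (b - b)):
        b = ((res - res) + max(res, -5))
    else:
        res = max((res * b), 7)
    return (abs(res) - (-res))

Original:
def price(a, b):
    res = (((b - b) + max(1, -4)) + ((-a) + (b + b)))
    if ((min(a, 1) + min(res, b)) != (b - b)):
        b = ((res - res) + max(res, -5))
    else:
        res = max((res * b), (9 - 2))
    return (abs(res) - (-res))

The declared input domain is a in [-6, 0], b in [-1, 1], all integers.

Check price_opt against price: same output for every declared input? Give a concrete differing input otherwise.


This is a faithful refactor — constant usage differs, arithmetic usage differs, but the computed results match everywhere.
Tracing a=-4, b=0: price: res := 5 | ((min(a, 1) + min(res, b)) != (b - b)): true | b := 5 | result 10 | price_opt: res := 5 | ((min(a, 1) + min(res, b)) != (b - b)): true | b := 5 | result 10 — matching result 10.
Sweeping the whole domain (21 inputs) finds no disagreement.
verdict: equivalent


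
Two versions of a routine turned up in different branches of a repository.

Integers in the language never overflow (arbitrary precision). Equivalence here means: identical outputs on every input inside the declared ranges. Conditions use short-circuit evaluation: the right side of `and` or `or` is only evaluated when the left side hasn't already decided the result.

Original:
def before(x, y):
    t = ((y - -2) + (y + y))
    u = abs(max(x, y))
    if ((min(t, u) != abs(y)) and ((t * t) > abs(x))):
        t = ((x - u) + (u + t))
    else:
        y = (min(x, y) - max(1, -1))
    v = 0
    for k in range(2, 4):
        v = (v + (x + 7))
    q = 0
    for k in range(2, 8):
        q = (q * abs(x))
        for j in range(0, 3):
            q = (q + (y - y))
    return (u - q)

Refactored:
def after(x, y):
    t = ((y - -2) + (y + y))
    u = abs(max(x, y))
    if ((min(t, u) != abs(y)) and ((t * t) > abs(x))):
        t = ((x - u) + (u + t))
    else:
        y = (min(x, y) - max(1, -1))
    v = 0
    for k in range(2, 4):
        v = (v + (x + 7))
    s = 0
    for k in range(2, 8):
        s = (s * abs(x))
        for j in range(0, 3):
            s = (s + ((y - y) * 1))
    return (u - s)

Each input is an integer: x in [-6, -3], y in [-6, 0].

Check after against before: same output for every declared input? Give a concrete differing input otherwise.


Comparing the listings, the differences include: constant usage differs, plus local variable names differ, plus arithmetic usage differs.
Tracing x=-6, y=0: before: t := 2 | u := 0 | ((min(t, u) != abs(y)) and ((t * t) > abs(x))): false | y := -7 | v := 0 | iter k=2: | v := 1 | iter k=3: | v := 2 | q := 0 | iter k=2: | q := 0 | iter j=0: | q := 0 | iter j=1: | q := 0 | iter j=2: | q := 0 | iter k=3: | q := 0 | iter j=0: | q := 0 | iter j=1: | q := 0 | iter j=2: | q := 0 | iter k=4: | q := 0 | iter j=0: | q := 0 | iter j=1: | q := 0 | iter j=2: | q := 0 | iter k=5: | q := 0 | iter j=0: | q := 0 | iter j=1: | q := 0 | iter j=2: | q := 0 | iter k=6: | q := 0 | iter j=0: | q := 0 | iter j=1: | q := 0 | iter j=2: | q := 0 | iter k=7: | q := 0 | iter j=0: | q := 0 | iter j=1: | q := 0 | iter j=2: | q := 0 | result 0 | after: t := 2 | u := 0 | ((min(t, u) != abs(y)) and ((t * t) > abs(x))): false | y := -7 | v := 0 | iter k=2: | v := 1 | iter k=3: | v := 2 | s := 0 | iter k=2: | s := 0 | iter j=0: | s := 0 | iter j=1: | s := 0 | iter j=2: | s := 0 | iter k=3: | s := 0 | iter j=0: | s := 0 | iter j=1: | s := 0 | iter j=2: | s := 0 | iter k=4: | s := 0 | iter j=0: | s := 0 | iter j=1: | s := 0 | iter j=2: | s := 0 | iter k=5: | s := 0 | iter j=0: | s := 0 | iter j=1: | s := 0 | iter j=2: | s := 0 | iter k=6: | s := 0 | iter j=0: | s := 0 | iter j=1: | s := 0 | iter j=2: | s := 0 | iter k=7: | s := 0 | iter j=0: | s := 0 | iter j=1: | s := 0 | iter j=2: | s := 0 | result 0 — matching result 0.
Across all 28 domain points the two functions coincide.
verdict: equivalent


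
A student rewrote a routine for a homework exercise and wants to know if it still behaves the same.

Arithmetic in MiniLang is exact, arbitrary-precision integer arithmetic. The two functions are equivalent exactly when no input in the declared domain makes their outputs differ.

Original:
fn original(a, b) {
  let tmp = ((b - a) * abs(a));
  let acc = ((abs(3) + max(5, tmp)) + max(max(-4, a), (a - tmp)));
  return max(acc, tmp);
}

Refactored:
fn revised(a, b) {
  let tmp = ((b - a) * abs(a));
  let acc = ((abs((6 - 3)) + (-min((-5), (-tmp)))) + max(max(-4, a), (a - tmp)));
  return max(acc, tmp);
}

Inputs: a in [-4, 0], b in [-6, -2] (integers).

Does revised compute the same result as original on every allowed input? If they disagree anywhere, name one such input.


The two versions differ — the changes include arithmetic usage differs, plus constant usage differs, plus min/max/abs usage differs.
Tracing a=-2, b=-4: original: tmp=-4, then acc=10, then returns 10 | revised: tmp=-4, then acc=10, then returns 10 — matching result 10.
Sweeping the whole domain (25 inputs) finds no disagreement.
verdict: equivalent


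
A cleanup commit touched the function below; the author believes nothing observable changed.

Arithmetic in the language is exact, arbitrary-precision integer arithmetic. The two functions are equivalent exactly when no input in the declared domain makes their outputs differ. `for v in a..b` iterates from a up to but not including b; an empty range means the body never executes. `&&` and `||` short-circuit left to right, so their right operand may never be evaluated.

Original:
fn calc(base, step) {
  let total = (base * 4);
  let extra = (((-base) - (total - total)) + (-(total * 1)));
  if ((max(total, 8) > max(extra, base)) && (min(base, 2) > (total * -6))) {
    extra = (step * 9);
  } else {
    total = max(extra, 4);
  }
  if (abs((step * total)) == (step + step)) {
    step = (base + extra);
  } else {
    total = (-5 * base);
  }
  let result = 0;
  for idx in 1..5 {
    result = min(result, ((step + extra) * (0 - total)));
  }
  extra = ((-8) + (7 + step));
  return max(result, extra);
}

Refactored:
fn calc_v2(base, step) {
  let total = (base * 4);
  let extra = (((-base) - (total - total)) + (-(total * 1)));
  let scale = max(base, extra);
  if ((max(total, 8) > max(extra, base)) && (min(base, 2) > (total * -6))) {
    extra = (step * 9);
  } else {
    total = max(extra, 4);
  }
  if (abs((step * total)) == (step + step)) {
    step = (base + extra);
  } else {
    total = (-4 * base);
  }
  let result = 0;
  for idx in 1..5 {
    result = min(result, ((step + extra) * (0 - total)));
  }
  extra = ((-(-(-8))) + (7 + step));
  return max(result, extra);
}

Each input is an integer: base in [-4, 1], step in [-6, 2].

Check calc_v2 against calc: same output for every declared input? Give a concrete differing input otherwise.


Run the pair on base=-1, step=-4.
calc: total=-4, then extra=5, then ((max(total, 8) > max(extra, base)) && (min(base, 2) > (total * -6))) is false, then total=5, then (abs((step * total)) == (step + step)) is false, then total=5, then result=0, then (idx=1), then result=-5, then (idx=2), then result=-5, then (idx=3), then result=-5, then (idx=4), then result=-5, then extra=-5, then returns -5
calc_v2: total=-4, then extra=5, then scale=5, then ((max(total, 8) > max(extra, base)) && (min(base, 2) > (total * -6))) is false, then total=5, then (abs((step * total)) == (step + step)) is false, then total=4, then result=0, then (idx=1), then result=-4, then (idx=2), then result=-4, then (idx=3), then result=-4, then (idx=4), then result=-4, then extra=-5, then returns -4
-5 != -4, so the rewrite changes behavior.
verdict: not equivalent; witness: base=-1, step=-4
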